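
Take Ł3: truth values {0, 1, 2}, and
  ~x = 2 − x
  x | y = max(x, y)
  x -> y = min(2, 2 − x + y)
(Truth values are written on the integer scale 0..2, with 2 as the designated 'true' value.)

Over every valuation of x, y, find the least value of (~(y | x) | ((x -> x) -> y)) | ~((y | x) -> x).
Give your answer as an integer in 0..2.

0

Take x = 2, y = 0:
y | x = 0 | 2 = 2
~(y | x) = ~2 = 0
x -> x = 2 -> 2 = 2
(x -> x) -> y = 2 -> 0 = 0
~(y | x) | ((x -> x) -> y) = 0 | 0 = 0
y | x = 0 | 2 = 2
(y | x) -> x = 2 -> 2 = 2
~((y | x) -> x) = ~2 = 0
(~(y | x) | ((x -> x) -> y)) | ~((y | x) -> x) = 0 | 0 = 0
No assignment yields a value below 0, so this is the minimum.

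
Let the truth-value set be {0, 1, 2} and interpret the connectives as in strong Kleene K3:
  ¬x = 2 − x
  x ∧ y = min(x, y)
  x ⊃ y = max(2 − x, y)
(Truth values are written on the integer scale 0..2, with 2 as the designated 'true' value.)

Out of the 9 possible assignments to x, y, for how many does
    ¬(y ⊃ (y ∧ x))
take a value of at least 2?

1

x = 0, y = 0 ↦ 0  <
x = 0, y = 1 ↦ 1  <
x = 0, y = 2 ↦ 2  ≥
x = 1, y = 0 ↦ 0  <
x = 1, y = 1 ↦ 1  <
x = 1, y = 2 ↦ 1  <
x = 2, y = 0 ↦ 0  <
x = 2, y = 1 ↦ 1  <
x = 2, y = 2 ↦ 0  <
So 1 of the 9 assignments meets the threshold.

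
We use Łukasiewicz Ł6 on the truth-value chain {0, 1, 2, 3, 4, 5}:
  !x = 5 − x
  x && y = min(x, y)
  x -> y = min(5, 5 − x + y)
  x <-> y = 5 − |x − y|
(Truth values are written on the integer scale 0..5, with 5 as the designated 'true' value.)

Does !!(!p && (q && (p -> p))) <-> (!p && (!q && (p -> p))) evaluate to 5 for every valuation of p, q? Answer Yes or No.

Counterexample: take p = 0, q = 0.
!p = !0 = 5
p -> p = 0 -> 0 = 5
q && (p -> p) = 0 && 5 = 0
!p && (q && (p -> p)) = 5 && 0 = 0
!(!p && (q && (p -> p))) = !0 = 5
!!(!p && (q && (p -> p))) = !5 = 0
!p = !0 = 5
!q = !0 = 5
p -> p = 0 -> 0 = 5
!q && (p -> p) = 5 && 5 = 5
!p && (!q && (p -> p)) = 5 && 5 = 5
!!(!p && (q && (p -> p))) <-> (!p && (!q && (p -> p))) = 0 <-> 5 = 0
This gives 0 ≠ 5.

No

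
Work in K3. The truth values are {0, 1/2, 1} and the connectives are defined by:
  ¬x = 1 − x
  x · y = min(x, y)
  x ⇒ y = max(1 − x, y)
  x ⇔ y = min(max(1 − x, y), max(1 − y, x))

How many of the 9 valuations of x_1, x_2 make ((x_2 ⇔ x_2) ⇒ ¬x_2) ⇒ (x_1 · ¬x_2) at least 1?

x_1 = 0, x_2 = 0 ↦ 0  <
x_1 = 0, x_2 = 1/2 ↦ 1/2  <
x_1 = 0, x_2 = 1 ↦ 1  ≥
x_1 = 1/2, x_2 = 0 ↦ 1/2  <
x_1 = 1/2, x_2 = 1/2 ↦ 1/2  <
x_1 = 1/2, x_2 = 1 ↦ 1  ≥
x_1 = 1, x_2 = 0 ↦ 1  ≥
x_1 = 1, x_2 = 1/2 ↦ 1/2  <
x_1 = 1, x_2 = 1 ↦ 1  ≥
So 4 of the 9 assignments meet the threshold.

4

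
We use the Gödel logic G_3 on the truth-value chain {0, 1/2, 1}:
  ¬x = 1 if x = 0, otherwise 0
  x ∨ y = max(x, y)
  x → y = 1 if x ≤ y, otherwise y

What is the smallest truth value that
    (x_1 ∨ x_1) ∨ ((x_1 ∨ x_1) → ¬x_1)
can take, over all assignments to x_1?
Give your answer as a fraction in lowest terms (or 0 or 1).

1/2

Take x_1 = 1/2:
x_1 ∨ x_1 = 1/2 ∨ 1/2 = 1/2
x_1 ∨ x_1 = 1/2 ∨ 1/2 = 1/2
¬x_1 = ¬1/2 = 0
(x_1 ∨ x_1) → ¬x_1 = 1/2 → 0 = 0
(x_1 ∨ x_1) ∨ ((x_1 ∨ x_1) → ¬x_1) = 1/2 ∨ 0 = 1/2
No assignment yields a value below 1/2, so this is the minimum.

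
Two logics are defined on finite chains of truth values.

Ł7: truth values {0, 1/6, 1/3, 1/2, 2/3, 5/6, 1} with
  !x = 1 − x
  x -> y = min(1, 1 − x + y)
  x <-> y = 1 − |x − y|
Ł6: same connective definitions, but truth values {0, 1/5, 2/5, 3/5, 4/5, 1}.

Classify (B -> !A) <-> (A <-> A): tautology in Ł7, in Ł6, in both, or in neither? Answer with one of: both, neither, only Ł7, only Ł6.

In Ł7: at A = 1/6, B = 1 the value is 5/6 — not a tautology.
In Ł6: at A = 1/5, B = 1 the value is 4/5 — not a tautology.

neither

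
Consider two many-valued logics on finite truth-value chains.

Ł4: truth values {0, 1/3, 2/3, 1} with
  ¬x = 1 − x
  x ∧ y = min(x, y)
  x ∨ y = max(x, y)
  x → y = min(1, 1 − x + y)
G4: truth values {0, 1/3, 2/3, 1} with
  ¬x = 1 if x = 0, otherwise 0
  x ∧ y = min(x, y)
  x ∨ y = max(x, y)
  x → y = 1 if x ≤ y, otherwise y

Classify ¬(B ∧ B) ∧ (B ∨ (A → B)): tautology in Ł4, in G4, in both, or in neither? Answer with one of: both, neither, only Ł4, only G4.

In Ł4: at A = 0, B = 1/3 the value is 2/3 — not a tautology.
In G4: at A = 0, B = 1/3 the value is 0 — not a tautology.

neither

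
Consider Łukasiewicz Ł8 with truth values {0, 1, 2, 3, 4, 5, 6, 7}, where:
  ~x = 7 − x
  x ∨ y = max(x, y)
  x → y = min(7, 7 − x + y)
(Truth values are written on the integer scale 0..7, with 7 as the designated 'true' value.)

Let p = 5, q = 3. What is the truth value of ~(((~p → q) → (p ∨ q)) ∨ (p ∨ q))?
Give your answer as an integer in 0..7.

~p = ~5 = 2
~p → q = 2 → 3 = 7
p ∨ q = 5 ∨ 3 = 5
(~p → q) → (p ∨ q) = 7 → 5 = 5
p ∨ q = 5 ∨ 3 = 5
((~p → q) → (p ∨ q)) ∨ (p ∨ q) = 5 ∨ 5 = 5
~(((~p → q) → (p ∨ q)) ∨ (p ∨ q)) = ~5 = 2

2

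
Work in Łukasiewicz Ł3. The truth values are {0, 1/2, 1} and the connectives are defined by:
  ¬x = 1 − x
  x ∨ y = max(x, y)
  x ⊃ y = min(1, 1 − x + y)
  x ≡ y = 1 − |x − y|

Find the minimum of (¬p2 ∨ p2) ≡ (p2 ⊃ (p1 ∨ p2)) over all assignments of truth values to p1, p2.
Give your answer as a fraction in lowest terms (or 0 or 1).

Take p1 = 0, p2 = 1/2:
¬p2 = ¬1/2 = 1/2
¬p2 ∨ p2 = 1/2 ∨ 1/2 = 1/2
p1 ∨ p2 = 0 ∨ 1/2 = 1/2
p2 ⊃ (p1 ∨ p2) = 1/2 ⊃ 1/2 = 1
(¬p2 ∨ p2) ≡ (p2 ⊃ (p1 ∨ p2)) = 1/2 ≡ 1 = 1/2
No assignment yields a value below 1/2, so this is the minimum.

1/2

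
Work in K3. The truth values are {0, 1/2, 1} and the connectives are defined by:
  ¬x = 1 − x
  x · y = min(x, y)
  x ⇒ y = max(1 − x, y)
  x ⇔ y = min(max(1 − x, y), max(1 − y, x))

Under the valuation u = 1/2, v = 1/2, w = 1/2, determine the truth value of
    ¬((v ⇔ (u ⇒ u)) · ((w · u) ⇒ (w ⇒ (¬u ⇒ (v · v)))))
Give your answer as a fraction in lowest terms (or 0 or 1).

u ⇒ u = 1/2 ⇒ 1/2 = 1/2
v ⇔ (u ⇒ u) = 1/2 ⇔ 1/2 = 1/2
w · u = 1/2 · 1/2 = 1/2
¬u = ¬1/2 = 1/2
v · v = 1/2 · 1/2 = 1/2
¬u ⇒ (v · v) = 1/2 ⇒ 1/2 = 1/2
w ⇒ (¬u ⇒ (v · v)) = 1/2 ⇒ 1/2 = 1/2
(w · u) ⇒ (w ⇒ (¬u ⇒ (v · v))) = 1/2 ⇒ 1/2 = 1/2
(v ⇔ (u ⇒ u)) · ((w · u) ⇒ (w ⇒ (¬u ⇒ (v · v)))) = 1/2 · 1/2 = 1/2
¬((v ⇔ (u ⇒ u)) · ((w · u) ⇒ (w ⇒ (¬u ⇒ (v · v))))) = ¬1/2 = 1/2

1/2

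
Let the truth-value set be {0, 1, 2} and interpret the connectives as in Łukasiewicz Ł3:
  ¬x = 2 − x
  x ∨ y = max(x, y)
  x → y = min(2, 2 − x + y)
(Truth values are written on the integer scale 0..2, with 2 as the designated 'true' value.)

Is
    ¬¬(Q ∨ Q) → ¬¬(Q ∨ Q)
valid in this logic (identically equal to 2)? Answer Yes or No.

Q = 0 ↦ 2
Q = 1 ↦ 2
Q = 2 ↦ 2
Every assignment gives a value ≥ 2.

Yes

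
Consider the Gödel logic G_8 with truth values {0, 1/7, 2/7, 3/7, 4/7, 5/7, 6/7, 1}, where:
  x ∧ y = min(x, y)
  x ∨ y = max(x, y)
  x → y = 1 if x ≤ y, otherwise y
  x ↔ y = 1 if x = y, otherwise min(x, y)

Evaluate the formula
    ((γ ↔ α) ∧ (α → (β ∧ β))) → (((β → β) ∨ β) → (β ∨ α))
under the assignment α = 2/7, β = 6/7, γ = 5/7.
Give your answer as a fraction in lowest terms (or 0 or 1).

1

γ ↔ α = 5/7 ↔ 2/7 = 2/7
β ∧ β = 6/7 ∧ 6/7 = 6/7
α → (β ∧ β) = 2/7 → 6/7 = 1
(γ ↔ α) ∧ (α → (β ∧ β)) = 2/7 ∧ 1 = 2/7
β → β = 6/7 → 6/7 = 1
(β → β) ∨ β = 1 ∨ 6/7 = 1
β ∨ α = 6/7 ∨ 2/7 = 6/7
((β → β) ∨ β) → (β ∨ α) = 1 → 6/7 = 6/7
((γ ↔ α) ∧ (α → (β ∧ β))) → (((β → β) ∨ β) → (β ∨ α)) = 2/7 → 6/7 = 1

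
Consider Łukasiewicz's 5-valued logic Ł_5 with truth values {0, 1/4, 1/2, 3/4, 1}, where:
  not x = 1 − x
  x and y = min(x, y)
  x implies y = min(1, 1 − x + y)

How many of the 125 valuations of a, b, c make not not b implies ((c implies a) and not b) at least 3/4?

value 1: 71 assignments (counts)
value 3/4: 3 assignments (counts)
value 1/2: 25 assignments
value 1/4: 1 assignment
value 0: 25 assignments
So 74 of the 125 assignments meet the threshold.

74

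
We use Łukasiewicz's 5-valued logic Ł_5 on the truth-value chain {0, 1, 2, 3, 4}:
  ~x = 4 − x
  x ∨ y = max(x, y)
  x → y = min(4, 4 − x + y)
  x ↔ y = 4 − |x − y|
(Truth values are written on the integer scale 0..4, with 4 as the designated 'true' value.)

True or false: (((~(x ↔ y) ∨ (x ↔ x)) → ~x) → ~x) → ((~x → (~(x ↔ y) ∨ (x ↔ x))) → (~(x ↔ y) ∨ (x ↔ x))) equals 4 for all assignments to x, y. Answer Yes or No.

At x = 1, y = 0, for instance:
x ↔ y = 1 ↔ 0 = 3
~(x ↔ y) = ~3 = 1
x ↔ x = 1 ↔ 1 = 4
~(x ↔ y) ∨ (x ↔ x) = 1 ∨ 4 = 4
~x = ~1 = 3
(~(x ↔ y) ∨ (x ↔ x)) → ~x = 4 → 3 = 3
((~(x ↔ y) ∨ (x ↔ x)) → ~x) → ~x = 3 → 3 = 4
~x → (~(x ↔ y) ∨ (x ↔ x)) = 3 → 4 = 4
(~x → (~(x ↔ y) ∨ (x ↔ x))) → (~(x ↔ y) ∨ (x ↔ x)) = 4 → 4 = 4
(((~(x ↔ y) ∨ (x ↔ x)) → ~x) → ~x) → ((~x → (~(x ↔ y) ∨ (x ↔ x))) → (~(x ↔ y) ∨ (x ↔ x))) = 4 → 4 = 4
and checking the remaining 24 assignments likewise gives ≥ 4 in every case.

Yes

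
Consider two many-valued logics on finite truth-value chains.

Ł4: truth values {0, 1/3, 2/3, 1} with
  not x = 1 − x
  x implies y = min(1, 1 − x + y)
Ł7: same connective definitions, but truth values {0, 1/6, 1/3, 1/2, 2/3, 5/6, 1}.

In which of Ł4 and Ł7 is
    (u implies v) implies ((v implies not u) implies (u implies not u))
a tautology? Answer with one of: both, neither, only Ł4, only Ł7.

In Ł4: every assignment gives 1 — tautology.
In Ł7: every assignment gives 1 — tautology.

both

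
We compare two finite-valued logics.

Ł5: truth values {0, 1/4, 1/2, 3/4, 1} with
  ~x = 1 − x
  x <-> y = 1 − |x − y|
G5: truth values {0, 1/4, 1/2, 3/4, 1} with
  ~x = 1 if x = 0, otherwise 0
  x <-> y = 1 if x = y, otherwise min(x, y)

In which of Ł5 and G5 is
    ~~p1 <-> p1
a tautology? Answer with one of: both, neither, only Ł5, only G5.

only Ł5

In Ł5: every assignment gives 1 — tautology.
In G5: at p1 = 1/4 the value is 1/4 — not a tautology.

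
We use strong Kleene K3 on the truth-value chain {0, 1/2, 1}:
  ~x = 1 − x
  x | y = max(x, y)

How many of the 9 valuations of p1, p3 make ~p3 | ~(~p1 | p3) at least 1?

3

p1 = 0, p3 = 0 ↦ 1  ≥
p1 = 0, p3 = 1/2 ↦ 1/2  <
p1 = 0, p3 = 1 ↦ 0  <
p1 = 1/2, p3 = 0 ↦ 1  ≥
p1 = 1/2, p3 = 1/2 ↦ 1/2  <
p1 = 1/2, p3 = 1 ↦ 0  <
p1 = 1, p3 = 0 ↦ 1  ≥
p1 = 1, p3 = 1/2 ↦ 1/2  <
p1 = 1, p3 = 1 ↦ 0  <
So 3 of the 9 assignments meet the threshold.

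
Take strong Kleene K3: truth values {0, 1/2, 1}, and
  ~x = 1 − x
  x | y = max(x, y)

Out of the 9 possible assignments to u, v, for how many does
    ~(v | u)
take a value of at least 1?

1

u = 0, v = 0 ↦ 1  ≥
u = 0, v = 1/2 ↦ 1/2  <
u = 0, v = 1 ↦ 0  <
u = 1/2, v = 0 ↦ 1/2  <
u = 1/2, v = 1/2 ↦ 1/2  <
u = 1/2, v = 1 ↦ 0  <
u = 1, v = 0 ↦ 0  <
u = 1, v = 1/2 ↦ 0  <
u = 1, v = 1 ↦ 0  <
So 1 of the 9 assignments meets the threshold.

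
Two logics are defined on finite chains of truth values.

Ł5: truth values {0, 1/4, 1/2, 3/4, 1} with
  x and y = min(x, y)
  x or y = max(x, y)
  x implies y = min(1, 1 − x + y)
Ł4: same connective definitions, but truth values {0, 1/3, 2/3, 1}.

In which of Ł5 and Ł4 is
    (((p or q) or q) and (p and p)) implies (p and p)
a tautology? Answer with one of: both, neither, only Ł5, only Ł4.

both

In Ł5: every assignment gives 1 — tautology.
In Ł4: every assignment gives 1 — tautology.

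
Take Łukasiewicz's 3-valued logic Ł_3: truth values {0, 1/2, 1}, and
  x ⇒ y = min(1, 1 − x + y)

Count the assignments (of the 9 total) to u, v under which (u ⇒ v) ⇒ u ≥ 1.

4

u = 0, v = 0 ↦ 0  <
u = 0, v = 1/2 ↦ 0  <
u = 0, v = 1 ↦ 0  <
u = 1/2, v = 0 ↦ 1  ≥
u = 1/2, v = 1/2 ↦ 1/2  <
u = 1/2, v = 1 ↦ 1/2  <
u = 1, v = 0 ↦ 1  ≥
u = 1, v = 1/2 ↦ 1  ≥
u = 1, v = 1 ↦ 1  ≥
So 4 of the 9 assignments meet the threshold.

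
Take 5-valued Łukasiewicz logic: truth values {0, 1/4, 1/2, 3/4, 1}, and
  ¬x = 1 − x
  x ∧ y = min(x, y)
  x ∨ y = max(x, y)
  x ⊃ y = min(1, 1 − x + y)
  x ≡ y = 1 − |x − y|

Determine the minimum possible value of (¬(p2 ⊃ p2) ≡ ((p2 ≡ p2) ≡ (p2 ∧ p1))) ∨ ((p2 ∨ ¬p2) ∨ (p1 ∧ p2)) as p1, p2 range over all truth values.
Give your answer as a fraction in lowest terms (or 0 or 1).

1/2

Take p1 = 1/2, p2 = 1/2:
p2 ⊃ p2 = 1/2 ⊃ 1/2 = 1
¬(p2 ⊃ p2) = ¬1 = 0
p2 ≡ p2 = 1/2 ≡ 1/2 = 1
p2 ∧ p1 = 1/2 ∧ 1/2 = 1/2
(p2 ≡ p2) ≡ (p2 ∧ p1) = 1 ≡ 1/2 = 1/2
¬(p2 ⊃ p2) ≡ ((p2 ≡ p2) ≡ (p2 ∧ p1)) = 0 ≡ 1/2 = 1/2
¬p2 = ¬1/2 = 1/2
p2 ∨ ¬p2 = 1/2 ∨ 1/2 = 1/2
p1 ∧ p2 = 1/2 ∧ 1/2 = 1/2
(p2 ∨ ¬p2) ∨ (p1 ∧ p2) = 1/2 ∨ 1/2 = 1/2
(¬(p2 ⊃ p2) ≡ ((p2 ≡ p2) ≡ (p2 ∧ p1))) ∨ ((p2 ∨ ¬p2) ∨ (p1 ∧ p2)) = 1/2 ∨ 1/2 = 1/2
No assignment yields a value below 1/2, so this is the minimum.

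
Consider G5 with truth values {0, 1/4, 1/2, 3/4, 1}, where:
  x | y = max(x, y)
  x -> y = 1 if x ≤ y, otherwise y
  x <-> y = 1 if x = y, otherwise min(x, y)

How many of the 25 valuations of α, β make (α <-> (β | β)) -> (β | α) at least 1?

value 1: 21 assignments (counts)
value 3/4: 1 assignment
value 1/2: 1 assignment
value 1/4: 1 assignment
value 0: 1 assignment
So 21 of the 25 assignments meet the threshold.

21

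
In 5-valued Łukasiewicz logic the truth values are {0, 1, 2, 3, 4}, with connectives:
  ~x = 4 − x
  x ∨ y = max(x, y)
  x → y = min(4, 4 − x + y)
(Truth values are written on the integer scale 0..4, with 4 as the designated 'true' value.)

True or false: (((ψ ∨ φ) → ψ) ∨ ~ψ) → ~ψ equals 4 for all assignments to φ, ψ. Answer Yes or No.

No

Counterexample: take φ = 0, ψ = 1.
ψ ∨ φ = 1 ∨ 0 = 1
(ψ ∨ φ) → ψ = 1 → 1 = 4
~ψ = ~1 = 3
((ψ ∨ φ) → ψ) ∨ ~ψ = 4 ∨ 3 = 4
~ψ = ~1 = 3
(((ψ ∨ φ) → ψ) ∨ ~ψ) → ~ψ = 4 → 3 = 3
This gives 3 ≠ 4.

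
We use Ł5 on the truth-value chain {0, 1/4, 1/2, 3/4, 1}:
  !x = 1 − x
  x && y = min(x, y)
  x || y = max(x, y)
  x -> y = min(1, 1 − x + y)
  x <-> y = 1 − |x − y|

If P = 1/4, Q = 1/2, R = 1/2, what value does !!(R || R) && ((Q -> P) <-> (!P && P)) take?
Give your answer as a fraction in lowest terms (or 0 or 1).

1/2

R || R = 1/2 || 1/2 = 1/2
!(R || R) = !1/2 = 1/2
!!(R || R) = !1/2 = 1/2
Q -> P = 1/2 -> 1/4 = 3/4
!P = !1/4 = 3/4
!P && P = 3/4 && 1/4 = 1/4
(Q -> P) <-> (!P && P) = 3/4 <-> 1/4 = 1/2
!!(R || R) && ((Q -> P) <-> (!P && P)) = 1/2 && 1/2 = 1/2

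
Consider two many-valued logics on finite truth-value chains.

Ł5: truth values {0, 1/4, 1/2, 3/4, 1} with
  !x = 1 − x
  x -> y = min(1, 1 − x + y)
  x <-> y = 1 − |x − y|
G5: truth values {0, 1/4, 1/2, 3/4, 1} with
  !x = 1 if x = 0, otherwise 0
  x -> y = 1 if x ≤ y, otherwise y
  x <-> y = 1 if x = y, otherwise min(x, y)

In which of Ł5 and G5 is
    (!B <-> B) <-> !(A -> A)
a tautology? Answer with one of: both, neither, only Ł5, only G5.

In Ł5: at A = 0, B = 1/4 the value is 1/2 — not a tautology.
In G5: every assignment gives 1 — tautology.

only G5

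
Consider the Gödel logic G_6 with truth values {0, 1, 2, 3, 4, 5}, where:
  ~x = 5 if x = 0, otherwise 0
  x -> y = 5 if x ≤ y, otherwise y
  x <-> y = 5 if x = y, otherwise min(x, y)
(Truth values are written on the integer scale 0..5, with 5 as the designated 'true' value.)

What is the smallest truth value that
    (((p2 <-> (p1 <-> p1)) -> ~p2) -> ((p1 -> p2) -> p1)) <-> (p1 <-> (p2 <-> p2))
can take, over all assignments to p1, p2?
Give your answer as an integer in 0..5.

Take p1 = 0, p2 = 1:
p1 <-> p1 = 0 <-> 0 = 5
p2 <-> (p1 <-> p1) = 1 <-> 5 = 1
~p2 = ~1 = 0
(p2 <-> (p1 <-> p1)) -> ~p2 = 1 -> 0 = 0
p1 -> p2 = 0 -> 1 = 5
(p1 -> p2) -> p1 = 5 -> 0 = 0
((p2 <-> (p1 <-> p1)) -> ~p2) -> ((p1 -> p2) -> p1) = 0 -> 0 = 5
p2 <-> p2 = 1 <-> 1 = 5
p1 <-> (p2 <-> p2) = 0 <-> 5 = 0
(((p2 <-> (p1 <-> p1)) -> ~p2) -> ((p1 -> p2) -> p1)) <-> (p1 <-> (p2 <-> p2)) = 5 <-> 0 = 0
No assignment yields a value below 0, so this is the minimum.

0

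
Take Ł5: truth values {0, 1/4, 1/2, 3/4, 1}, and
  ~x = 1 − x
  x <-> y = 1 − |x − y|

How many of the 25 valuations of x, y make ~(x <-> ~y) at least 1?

2

value 1: 2 assignments (counts)
value 3/4: 4 assignments
value 1/2: 6 assignments
value 1/4: 8 assignments
value 0: 5 assignments
So 2 of the 25 assignments meet the threshold.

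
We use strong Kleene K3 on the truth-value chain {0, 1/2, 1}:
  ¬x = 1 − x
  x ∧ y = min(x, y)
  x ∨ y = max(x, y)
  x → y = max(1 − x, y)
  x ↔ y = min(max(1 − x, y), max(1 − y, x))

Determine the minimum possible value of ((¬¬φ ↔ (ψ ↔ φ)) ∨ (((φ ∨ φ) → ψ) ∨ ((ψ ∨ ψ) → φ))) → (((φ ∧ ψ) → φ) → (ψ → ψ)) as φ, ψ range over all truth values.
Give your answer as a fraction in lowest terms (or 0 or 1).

1/2

Take φ = 0, ψ = 1/2:
¬φ = ¬0 = 1
¬¬φ = ¬1 = 0
ψ ↔ φ = 1/2 ↔ 0 = 1/2
¬¬φ ↔ (ψ ↔ φ) = 0 ↔ 1/2 = 1/2
φ ∨ φ = 0 ∨ 0 = 0
(φ ∨ φ) → ψ = 0 → 1/2 = 1
ψ ∨ ψ = 1/2 ∨ 1/2 = 1/2
(ψ ∨ ψ) → φ = 1/2 → 0 = 1/2
((φ ∨ φ) → ψ) ∨ ((ψ ∨ ψ) → φ) = 1 ∨ 1/2 = 1
(¬¬φ ↔ (ψ ↔ φ)) ∨ (((φ ∨ φ) → ψ) ∨ ((ψ ∨ ψ) → φ)) = 1/2 ∨ 1 = 1
φ ∧ ψ = 0 ∧ 1/2 = 0
(φ ∧ ψ) → φ = 0 → 0 = 1
ψ → ψ = 1/2 → 1/2 = 1/2
((φ ∧ ψ) → φ) → (ψ → ψ) = 1 → 1/2 = 1/2
((¬¬φ ↔ (ψ ↔ φ)) ∨ (((φ ∨ φ) → ψ) ∨ ((ψ ∨ ψ) → φ))) → (((φ ∧ ψ) → φ) → (ψ → ψ)) = 1 → 1/2 = 1/2
No assignment yields a value below 1/2, so this is the minimum.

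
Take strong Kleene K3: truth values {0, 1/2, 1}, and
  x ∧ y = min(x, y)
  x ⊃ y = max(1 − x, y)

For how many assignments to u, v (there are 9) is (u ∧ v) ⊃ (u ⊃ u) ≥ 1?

7

u = 0, v = 0 ↦ 1  ≥
u = 0, v = 1/2 ↦ 1  ≥
u = 0, v = 1 ↦ 1  ≥
u = 1/2, v = 0 ↦ 1  ≥
u = 1/2, v = 1/2 ↦ 1/2  <
u = 1/2, v = 1 ↦ 1/2  <
u = 1, v = 0 ↦ 1  ≥
u = 1, v = 1/2 ↦ 1  ≥
u = 1, v = 1 ↦ 1  ≥
So 7 of the 9 assignments meet the threshold.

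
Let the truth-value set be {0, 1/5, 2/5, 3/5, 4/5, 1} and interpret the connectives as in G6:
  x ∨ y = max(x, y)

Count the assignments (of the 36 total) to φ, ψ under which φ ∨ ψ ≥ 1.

value 1: 11 assignments (counts)
value 4/5: 9 assignments
value 3/5: 7 assignments
value 2/5: 5 assignments
value 1/5: 3 assignments
value 0: 1 assignment
So 11 of the 36 assignments meet the threshold.

11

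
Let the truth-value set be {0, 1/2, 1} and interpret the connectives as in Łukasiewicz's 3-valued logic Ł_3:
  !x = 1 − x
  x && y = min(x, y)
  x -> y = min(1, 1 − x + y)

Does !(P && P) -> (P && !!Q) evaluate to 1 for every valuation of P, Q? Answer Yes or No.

No

Counterexample: take P = 0, Q = 0.
P && P = 0 && 0 = 0
!(P && P) = !0 = 1
!Q = !0 = 1
!!Q = !1 = 0
P && !!Q = 0 && 0 = 0
!(P && P) -> (P && !!Q) = 1 -> 0 = 0
This gives 0 ≠ 1.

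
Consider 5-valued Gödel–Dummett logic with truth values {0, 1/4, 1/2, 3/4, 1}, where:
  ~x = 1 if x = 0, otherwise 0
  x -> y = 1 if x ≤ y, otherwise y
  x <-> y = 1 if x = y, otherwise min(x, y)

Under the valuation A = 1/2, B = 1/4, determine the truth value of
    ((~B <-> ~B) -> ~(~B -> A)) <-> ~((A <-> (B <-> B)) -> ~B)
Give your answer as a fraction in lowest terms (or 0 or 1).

0

~B = ~1/4 = 0
~B = ~1/4 = 0
~B <-> ~B = 0 <-> 0 = 1
~B = ~1/4 = 0
~B -> A = 0 -> 1/2 = 1
~(~B -> A) = ~1 = 0
(~B <-> ~B) -> ~(~B -> A) = 1 -> 0 = 0
B <-> B = 1/4 <-> 1/4 = 1
A <-> (B <-> B) = 1/2 <-> 1 = 1/2
~B = ~1/4 = 0
(A <-> (B <-> B)) -> ~B = 1/2 -> 0 = 0
~((A <-> (B <-> B)) -> ~B) = ~0 = 1
((~B <-> ~B) -> ~(~B -> A)) <-> ~((A <-> (B <-> B)) -> ~B) = 0 <-> 1 = 0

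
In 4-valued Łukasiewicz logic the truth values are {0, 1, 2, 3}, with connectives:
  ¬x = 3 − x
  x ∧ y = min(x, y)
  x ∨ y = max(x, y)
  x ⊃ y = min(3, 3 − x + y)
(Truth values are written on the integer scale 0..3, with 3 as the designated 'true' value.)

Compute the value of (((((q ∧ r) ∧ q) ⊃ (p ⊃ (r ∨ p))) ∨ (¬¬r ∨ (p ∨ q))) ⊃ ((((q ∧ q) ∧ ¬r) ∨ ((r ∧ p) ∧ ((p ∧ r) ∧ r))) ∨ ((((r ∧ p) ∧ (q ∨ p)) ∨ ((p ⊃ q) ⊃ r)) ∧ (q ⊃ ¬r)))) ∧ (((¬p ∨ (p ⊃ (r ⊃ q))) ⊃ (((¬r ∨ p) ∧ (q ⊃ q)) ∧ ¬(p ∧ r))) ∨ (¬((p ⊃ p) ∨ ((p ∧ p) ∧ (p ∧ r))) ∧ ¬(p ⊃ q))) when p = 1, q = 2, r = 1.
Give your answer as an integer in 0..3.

2

q ∧ r = 2 ∧ 1 = 1
(q ∧ r) ∧ q = 1 ∧ 2 = 1
r ∨ p = 1 ∨ 1 = 1
p ⊃ (r ∨ p) = 1 ⊃ 1 = 3
((q ∧ r) ∧ q) ⊃ (p ⊃ (r ∨ p)) = 1 ⊃ 3 = 3
¬r = ¬1 = 2
¬¬r = ¬2 = 1
p ∨ q = 1 ∨ 2 = 2
¬¬r ∨ (p ∨ q) = 1 ∨ 2 = 2
(((q ∧ r) ∧ q) ⊃ (p ⊃ (r ∨ p))) ∨ (¬¬r ∨ (p ∨ q)) = 3 ∨ 2 = 3
q ∧ q = 2 ∧ 2 = 2
¬r = ¬1 = 2
(q ∧ q) ∧ ¬r = 2 ∧ 2 = 2
r ∧ p = 1 ∧ 1 = 1
p ∧ r = 1 ∧ 1 = 1
(p ∧ r) ∧ r = 1 ∧ 1 = 1
(r ∧ p) ∧ ((p ∧ r) ∧ r) = 1 ∧ 1 = 1
((q ∧ q) ∧ ¬r) ∨ ((r ∧ p) ∧ ((p ∧ r) ∧ r)) = 2 ∨ 1 = 2
r ∧ p = 1 ∧ 1 = 1
q ∨ p = 2 ∨ 1 = 2
(r ∧ p) ∧ (q ∨ p) = 1 ∧ 2 = 1
p ⊃ q = 1 ⊃ 2 = 3
(p ⊃ q) ⊃ r = 3 ⊃ 1 = 1
((r ∧ p) ∧ (q ∨ p)) ∨ ((p ⊃ q) ⊃ r) = 1 ∨ 1 = 1
¬r = ¬1 = 2
q ⊃ ¬r = 2 ⊃ 2 = 3
(((r ∧ p) ∧ (q ∨ p)) ∨ ((p ⊃ q) ⊃ r)) ∧ (q ⊃ ¬r) = 1 ∧ 3 = 1
(((q ∧ q) ∧ ¬r) ∨ ((r ∧ p) ∧ ((p ∧ r) ∧ r))) ∨ ((((r ∧ p) ∧ (q ∨ p)) ∨ ((p ⊃ q) ⊃ r)) ∧ (q ⊃ ¬r)) = 2 ∨ 1 = 2
((((q ∧ r) ∧ q) ⊃ (p ⊃ (r ∨ p))) ∨ (¬¬r ∨ (p ∨ q))) ⊃ ((((q ∧ q) ∧ ¬r) ∨ ((r ∧ p) ∧ ((p ∧ r) ∧ r))) ∨ ((((r ∧ p) ∧ (q ∨ p)) ∨ ((p ⊃ q) ⊃ r)) ∧ (q ⊃ ¬r))) = 3 ⊃ 2 = 2
¬p = ¬1 = 2
r ⊃ q = 1 ⊃ 2 = 3
p ⊃ (r ⊃ q) = 1 ⊃ 3 = 3
¬p ∨ (p ⊃ (r ⊃ q)) = 2 ∨ 3 = 3
¬r = ¬1 = 2
¬r ∨ p = 2 ∨ 1 = 2
q ⊃ q = 2 ⊃ 2 = 3
(¬r ∨ p) ∧ (q ⊃ q) = 2 ∧ 3 = 2
p ∧ r = 1 ∧ 1 = 1
¬(p ∧ r) = ¬1 = 2
((¬r ∨ p) ∧ (q ⊃ q)) ∧ ¬(p ∧ r) = 2 ∧ 2 = 2
(¬p ∨ (p ⊃ (r ⊃ q))) ⊃ (((¬r ∨ p) ∧ (q ⊃ q)) ∧ ¬(p ∧ r)) = 3 ⊃ 2 = 2
p ⊃ p = 1 ⊃ 1 = 3
p ∧ p = 1 ∧ 1 = 1
p ∧ r = 1 ∧ 1 = 1
(p ∧ p) ∧ (p ∧ r) = 1 ∧ 1 = 1
(p ⊃ p) ∨ ((p ∧ p) ∧ (p ∧ r)) = 3 ∨ 1 = 3
¬((p ⊃ p) ∨ ((p ∧ p) ∧ (p ∧ r))) = ¬3 = 0
p ⊃ q = 1 ⊃ 2 = 3
¬(p ⊃ q) = ¬3 = 0
¬((p ⊃ p) ∨ ((p ∧ p) ∧ (p ∧ r))) ∧ ¬(p ⊃ q) = 0 ∧ 0 = 0
((¬p ∨ (p ⊃ (r ⊃ q))) ⊃ (((¬r ∨ p) ∧ (q ⊃ q)) ∧ ¬(p ∧ r))) ∨ (¬((p ⊃ p) ∨ ((p ∧ p) ∧ (p ∧ r))) ∧ ¬(p ⊃ q)) = 2 ∨ 0 = 2
(((((q ∧ r) ∧ q) ⊃ (p ⊃ (r ∨ p))) ∨ (¬¬r ∨ (p ∨ q))) ⊃ ((((q ∧ q) ∧ ¬r) ∨ ((r ∧ p) ∧ ((p ∧ r) ∧ r))) ∨ ((((r ∧ p) ∧ (q ∨ p)) ∨ ((p ⊃ q) ⊃ r)) ∧ (q ⊃ ¬r)))) ∧ (((¬p ∨ (p ⊃ (r ⊃ q))) ⊃ (((¬r ∨ p) ∧ (q ⊃ q)) ∧ ¬(p ∧ r))) ∨ (¬((p ⊃ p) ∨ ((p ∧ p) ∧ (p ∧ r))) ∧ ¬(p ⊃ q))) = 2 ∧ 2 = 2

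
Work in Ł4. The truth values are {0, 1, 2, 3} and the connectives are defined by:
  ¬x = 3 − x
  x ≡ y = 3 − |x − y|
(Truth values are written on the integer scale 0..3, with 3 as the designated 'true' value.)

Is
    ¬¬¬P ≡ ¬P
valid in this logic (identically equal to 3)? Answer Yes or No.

Yes

P = 0 ↦ 3
P = 1 ↦ 3
P = 2 ↦ 3
P = 3 ↦ 3
Every assignment gives a value ≥ 3.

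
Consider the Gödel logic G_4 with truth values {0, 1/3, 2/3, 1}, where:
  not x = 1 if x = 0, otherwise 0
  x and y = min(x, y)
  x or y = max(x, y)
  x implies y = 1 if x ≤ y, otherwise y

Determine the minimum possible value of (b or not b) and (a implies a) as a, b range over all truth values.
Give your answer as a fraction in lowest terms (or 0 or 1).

Take a = 0, b = 1/3:
not b = not 1/3 = 0
b or not b = 1/3 or 0 = 1/3
a implies a = 0 implies 0 = 1
(b or not b) and (a implies a) = 1/3 and 1 = 1/3
No assignment yields a value below 1/3, so this is the minimum.

1/3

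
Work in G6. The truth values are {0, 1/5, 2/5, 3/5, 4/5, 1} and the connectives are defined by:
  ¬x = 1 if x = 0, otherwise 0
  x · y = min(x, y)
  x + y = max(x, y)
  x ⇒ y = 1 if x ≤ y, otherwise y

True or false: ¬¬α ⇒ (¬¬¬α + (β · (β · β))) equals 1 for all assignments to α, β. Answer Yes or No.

No

Counterexample: take α = 1/5, β = 0.
¬α = ¬1/5 = 0
¬¬α = ¬0 = 1
¬α = ¬1/5 = 0
¬¬α = ¬0 = 1
¬¬¬α = ¬1 = 0
β · β = 0 · 0 = 0
β · (β · β) = 0 · 0 = 0
¬¬¬α + (β · (β · β)) = 0 + 0 = 0
¬¬α ⇒ (¬¬¬α + (β · (β · β))) = 1 ⇒ 0 = 0
This gives 0 ≠ 1.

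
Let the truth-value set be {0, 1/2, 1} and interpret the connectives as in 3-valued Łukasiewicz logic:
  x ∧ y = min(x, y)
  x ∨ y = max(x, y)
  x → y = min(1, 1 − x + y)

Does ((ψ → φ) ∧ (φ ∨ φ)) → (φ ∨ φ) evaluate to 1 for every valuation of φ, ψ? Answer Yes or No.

Yes

φ = 0, ψ = 0 ↦ 1
φ = 0, ψ = 1/2 ↦ 1
φ = 0, ψ = 1 ↦ 1
φ = 1/2, ψ = 0 ↦ 1
φ = 1/2, ψ = 1/2 ↦ 1
φ = 1/2, ψ = 1 ↦ 1
φ = 1, ψ = 0 ↦ 1
φ = 1, ψ = 1/2 ↦ 1
φ = 1, ψ = 1 ↦ 1
Every assignment gives a value ≥ 1.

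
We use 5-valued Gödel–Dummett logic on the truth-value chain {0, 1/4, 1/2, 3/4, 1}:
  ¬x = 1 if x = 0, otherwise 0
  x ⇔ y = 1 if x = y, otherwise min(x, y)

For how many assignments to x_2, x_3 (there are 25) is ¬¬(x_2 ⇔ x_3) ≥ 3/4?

value 1: 17 assignments (counts)
value 0: 8 assignments
So 17 of the 25 assignments meet the threshold.

17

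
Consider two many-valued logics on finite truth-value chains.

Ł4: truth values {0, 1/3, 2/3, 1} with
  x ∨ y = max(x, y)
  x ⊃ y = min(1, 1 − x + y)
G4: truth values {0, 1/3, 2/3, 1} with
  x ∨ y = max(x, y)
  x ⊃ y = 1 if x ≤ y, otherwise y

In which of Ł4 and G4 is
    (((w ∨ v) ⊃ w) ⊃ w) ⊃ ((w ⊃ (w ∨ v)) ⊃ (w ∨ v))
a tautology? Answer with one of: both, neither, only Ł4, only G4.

In Ł4: every assignment gives 1 — tautology.
In G4: at v = 1/3, w = 0 the value is 1/3 — not a tautology.

only Ł4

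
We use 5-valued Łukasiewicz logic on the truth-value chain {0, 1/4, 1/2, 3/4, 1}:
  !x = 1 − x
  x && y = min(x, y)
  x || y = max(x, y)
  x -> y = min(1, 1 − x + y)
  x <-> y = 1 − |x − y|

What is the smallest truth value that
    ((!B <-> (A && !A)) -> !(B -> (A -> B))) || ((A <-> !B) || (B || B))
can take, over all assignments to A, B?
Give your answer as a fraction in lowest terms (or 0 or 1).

1/2

Take A = 0, B = 1/2:
!B = !1/2 = 1/2
!A = !0 = 1
A && !A = 0 && 1 = 0
!B <-> (A && !A) = 1/2 <-> 0 = 1/2
A -> B = 0 -> 1/2 = 1
B -> (A -> B) = 1/2 -> 1 = 1
!(B -> (A -> B)) = !1 = 0
(!B <-> (A && !A)) -> !(B -> (A -> B)) = 1/2 -> 0 = 1/2
!B = !1/2 = 1/2
A <-> !B = 0 <-> 1/2 = 1/2
B || B = 1/2 || 1/2 = 1/2
(A <-> !B) || (B || B) = 1/2 || 1/2 = 1/2
((!B <-> (A && !A)) -> !(B -> (A -> B))) || ((A <-> !B) || (B || B)) = 1/2 || 1/2 = 1/2
No assignment yields a value below 1/2, so this is the minimum.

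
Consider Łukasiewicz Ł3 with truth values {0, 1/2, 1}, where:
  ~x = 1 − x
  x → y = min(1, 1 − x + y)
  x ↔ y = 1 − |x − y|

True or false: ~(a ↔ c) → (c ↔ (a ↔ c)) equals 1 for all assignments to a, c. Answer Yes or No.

No

Counterexample: take a = 0, c = 1.
a ↔ c = 0 ↔ 1 = 0
~(a ↔ c) = ~0 = 1
a ↔ c = 0 ↔ 1 = 0
c ↔ (a ↔ c) = 1 ↔ 0 = 0
~(a ↔ c) → (c ↔ (a ↔ c)) = 1 → 0 = 0
This gives 0 ≠ 1.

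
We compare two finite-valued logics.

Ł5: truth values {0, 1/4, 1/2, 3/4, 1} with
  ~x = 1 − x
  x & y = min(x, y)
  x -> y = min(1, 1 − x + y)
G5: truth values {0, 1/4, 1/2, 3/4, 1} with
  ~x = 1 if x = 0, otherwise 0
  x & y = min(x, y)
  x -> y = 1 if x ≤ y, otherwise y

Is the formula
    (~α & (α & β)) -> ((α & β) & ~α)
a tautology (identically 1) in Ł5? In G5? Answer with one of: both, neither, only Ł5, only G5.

both

In Ł5: every assignment gives 1 — tautology.
In G5: every assignment gives 1 — tautology.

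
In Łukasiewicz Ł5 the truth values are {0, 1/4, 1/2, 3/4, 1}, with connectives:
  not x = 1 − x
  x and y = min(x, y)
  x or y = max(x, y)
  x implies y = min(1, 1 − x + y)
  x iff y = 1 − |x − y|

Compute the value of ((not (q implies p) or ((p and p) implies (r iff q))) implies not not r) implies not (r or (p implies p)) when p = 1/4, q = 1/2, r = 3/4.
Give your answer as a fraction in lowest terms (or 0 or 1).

1/4

q implies p = 1/2 implies 1/4 = 3/4
not (q implies p) = not 3/4 = 1/4
p and p = 1/4 and 1/4 = 1/4
r iff q = 3/4 iff 1/2 = 3/4
(p and p) implies (r iff q) = 1/4 implies 3/4 = 1
not (q implies p) or ((p and p) implies (r iff q)) = 1/4 or 1 = 1
not r = not 3/4 = 1/4
not not r = not 1/4 = 3/4
(not (q implies p) or ((p and p) implies (r iff q))) implies not not r = 1 implies 3/4 = 3/4
p implies p = 1/4 implies 1/4 = 1
r or (p implies p) = 3/4 or 1 = 1
not (r or (p implies p)) = not 1 = 0
((not (q implies p) or ((p and p) implies (r iff q))) implies not not r) implies not (r or (p implies p)) = 3/4 implies 0 = 1/4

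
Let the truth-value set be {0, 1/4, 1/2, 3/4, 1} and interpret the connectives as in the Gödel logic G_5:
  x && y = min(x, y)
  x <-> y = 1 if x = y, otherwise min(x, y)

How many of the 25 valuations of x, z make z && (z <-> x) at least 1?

value 1: 1 assignment (counts)
value 3/4: 3 assignments
value 1/2: 5 assignments
value 1/4: 7 assignments
value 0: 9 assignments
So 1 of the 25 assignments meets the threshold.

1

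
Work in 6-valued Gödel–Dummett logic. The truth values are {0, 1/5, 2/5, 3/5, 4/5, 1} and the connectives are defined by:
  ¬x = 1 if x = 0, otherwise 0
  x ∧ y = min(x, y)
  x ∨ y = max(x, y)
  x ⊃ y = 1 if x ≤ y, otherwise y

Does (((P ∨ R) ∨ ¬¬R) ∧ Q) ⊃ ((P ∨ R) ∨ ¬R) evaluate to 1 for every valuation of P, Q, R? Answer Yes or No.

Counterexample: take P = 0, Q = 2/5, R = 1/5.
P ∨ R = 0 ∨ 1/5 = 1/5
¬R = ¬1/5 = 0
¬¬R = ¬0 = 1
(P ∨ R) ∨ ¬¬R = 1/5 ∨ 1 = 1
((P ∨ R) ∨ ¬¬R) ∧ Q = 1 ∧ 2/5 = 2/5
P ∨ R = 0 ∨ 1/5 = 1/5
¬R = ¬1/5 = 0
(P ∨ R) ∨ ¬R = 1/5 ∨ 0 = 1/5
(((P ∨ R) ∨ ¬¬R) ∧ Q) ⊃ ((P ∨ R) ∨ ¬R) = 2/5 ⊃ 1/5 = 1/5
This gives 1/5 ≠ 1.

No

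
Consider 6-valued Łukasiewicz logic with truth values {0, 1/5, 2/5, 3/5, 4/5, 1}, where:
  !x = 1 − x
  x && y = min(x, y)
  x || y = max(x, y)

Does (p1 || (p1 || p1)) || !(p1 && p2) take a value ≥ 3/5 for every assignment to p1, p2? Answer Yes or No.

Yes

At p1 = 0, p2 = 3/5, for instance:
p1 || p1 = 0 || 0 = 0
p1 || (p1 || p1) = 0 || 0 = 0
p1 && p2 = 0 && 3/5 = 0
!(p1 && p2) = !0 = 1
(p1 || (p1 || p1)) || !(p1 && p2) = 0 || 1 = 1
and checking the remaining 35 assignments likewise gives ≥ 3/5 in every case.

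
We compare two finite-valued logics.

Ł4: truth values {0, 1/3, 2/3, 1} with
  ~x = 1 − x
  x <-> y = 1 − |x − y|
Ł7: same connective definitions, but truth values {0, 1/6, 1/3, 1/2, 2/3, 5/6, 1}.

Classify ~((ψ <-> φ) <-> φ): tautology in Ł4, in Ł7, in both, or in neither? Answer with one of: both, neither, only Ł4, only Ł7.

neither

In Ł4: at φ = 0, ψ = 1/3 the value is 2/3 — not a tautology.
In Ł7: at φ = 0, ψ = 1/6 the value is 5/6 — not a tautology.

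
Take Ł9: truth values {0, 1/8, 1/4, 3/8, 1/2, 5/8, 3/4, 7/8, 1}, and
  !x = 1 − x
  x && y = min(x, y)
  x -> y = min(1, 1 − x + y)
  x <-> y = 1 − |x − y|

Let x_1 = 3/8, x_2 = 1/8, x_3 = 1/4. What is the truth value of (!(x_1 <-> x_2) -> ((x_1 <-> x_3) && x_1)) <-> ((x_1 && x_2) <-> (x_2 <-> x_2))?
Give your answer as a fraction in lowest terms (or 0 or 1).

1/8

x_1 <-> x_2 = 3/8 <-> 1/8 = 3/4
!(x_1 <-> x_2) = !3/4 = 1/4
x_1 <-> x_3 = 3/8 <-> 1/4 = 7/8
(x_1 <-> x_3) && x_1 = 7/8 && 3/8 = 3/8
!(x_1 <-> x_2) -> ((x_1 <-> x_3) && x_1) = 1/4 -> 3/8 = 1
x_1 && x_2 = 3/8 && 1/8 = 1/8
x_2 <-> x_2 = 1/8 <-> 1/8 = 1
(x_1 && x_2) <-> (x_2 <-> x_2) = 1/8 <-> 1 = 1/8
(!(x_1 <-> x_2) -> ((x_1 <-> x_3) && x_1)) <-> ((x_1 && x_2) <-> (x_2 <-> x_2)) = 1 <-> 1/8 = 1/8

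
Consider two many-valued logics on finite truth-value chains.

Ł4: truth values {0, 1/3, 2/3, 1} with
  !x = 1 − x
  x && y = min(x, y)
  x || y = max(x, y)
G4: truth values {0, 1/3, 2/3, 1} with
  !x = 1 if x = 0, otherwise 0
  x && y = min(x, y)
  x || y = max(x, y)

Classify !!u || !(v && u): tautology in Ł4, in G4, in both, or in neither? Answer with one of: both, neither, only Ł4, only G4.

only G4

In Ł4: at u = 1/3, v = 1/3 the value is 2/3 — not a tautology.
In G4: every assignment gives 1 — tautology.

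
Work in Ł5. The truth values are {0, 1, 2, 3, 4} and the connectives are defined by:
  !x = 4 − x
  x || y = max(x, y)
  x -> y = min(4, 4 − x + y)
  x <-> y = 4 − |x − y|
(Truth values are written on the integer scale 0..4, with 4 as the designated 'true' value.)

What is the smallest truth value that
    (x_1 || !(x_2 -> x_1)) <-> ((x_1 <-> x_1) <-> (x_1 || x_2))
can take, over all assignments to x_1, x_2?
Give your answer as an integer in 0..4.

2

Take x_1 = 2, x_2 = 4:
x_2 -> x_1 = 4 -> 2 = 2
!(x_2 -> x_1) = !2 = 2
x_1 || !(x_2 -> x_1) = 2 || 2 = 2
x_1 <-> x_1 = 2 <-> 2 = 4
x_1 || x_2 = 2 || 4 = 4
(x_1 <-> x_1) <-> (x_1 || x_2) = 4 <-> 4 = 4
(x_1 || !(x_2 -> x_1)) <-> ((x_1 <-> x_1) <-> (x_1 || x_2)) = 2 <-> 4 = 2
No assignment yields a value below 2, so this is the minimum.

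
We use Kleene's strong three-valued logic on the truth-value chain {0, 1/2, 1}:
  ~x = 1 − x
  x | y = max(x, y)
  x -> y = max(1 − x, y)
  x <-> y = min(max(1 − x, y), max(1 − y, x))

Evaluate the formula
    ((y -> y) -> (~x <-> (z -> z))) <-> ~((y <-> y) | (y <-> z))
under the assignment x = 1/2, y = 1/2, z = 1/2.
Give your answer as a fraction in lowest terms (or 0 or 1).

1/2

y -> y = 1/2 -> 1/2 = 1/2
~x = ~1/2 = 1/2
z -> z = 1/2 -> 1/2 = 1/2
~x <-> (z -> z) = 1/2 <-> 1/2 = 1/2
(y -> y) -> (~x <-> (z -> z)) = 1/2 -> 1/2 = 1/2
y <-> y = 1/2 <-> 1/2 = 1/2
y <-> z = 1/2 <-> 1/2 = 1/2
(y <-> y) | (y <-> z) = 1/2 | 1/2 = 1/2
~((y <-> y) | (y <-> z)) = ~1/2 = 1/2
((y -> y) -> (~x <-> (z -> z))) <-> ~((y <-> y) | (y <-> z)) = 1/2 <-> 1/2 = 1/2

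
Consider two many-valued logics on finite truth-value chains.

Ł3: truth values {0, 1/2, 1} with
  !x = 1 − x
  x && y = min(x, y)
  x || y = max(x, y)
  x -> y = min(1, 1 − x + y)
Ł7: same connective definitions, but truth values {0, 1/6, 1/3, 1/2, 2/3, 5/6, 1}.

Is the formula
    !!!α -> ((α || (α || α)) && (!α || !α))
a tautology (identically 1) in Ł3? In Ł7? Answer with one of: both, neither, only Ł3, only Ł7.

In Ł3: at α = 0 the value is 0 — not a tautology.
In Ł7: at α = 0 the value is 0 — not a tautology.

neither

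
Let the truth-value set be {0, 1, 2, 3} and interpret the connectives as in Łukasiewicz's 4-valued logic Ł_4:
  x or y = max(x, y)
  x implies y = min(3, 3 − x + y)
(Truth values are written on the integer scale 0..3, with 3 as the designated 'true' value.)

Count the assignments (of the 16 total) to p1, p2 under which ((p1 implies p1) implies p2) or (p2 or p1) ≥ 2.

p1 = 0, p2 = 0 ↦ 0  <
p1 = 0, p2 = 1 ↦ 1  <
p1 = 0, p2 = 2 ↦ 2  ≥
p1 = 0, p2 = 3 ↦ 3  ≥
p1 = 1, p2 = 0 ↦ 1  <
p1 = 1, p2 = 1 ↦ 1  <
p1 = 1, p2 = 2 ↦ 2  ≥
p1 = 1, p2 = 3 ↦ 3  ≥
p1 = 2, p2 = 0 ↦ 2  ≥
p1 = 2, p2 = 1 ↦ 2  ≥
p1 = 2, p2 = 2 ↦ 2  ≥
p1 = 2, p2 = 3 ↦ 3  ≥
p1 = 3, p2 = 0 ↦ 3  ≥
p1 = 3, p2 = 1 ↦ 3  ≥
p1 = 3, p2 = 2 ↦ 3  ≥
p1 = 3, p2 = 3 ↦ 3  ≥
So 12 of the 16 assignments meet the threshold.

12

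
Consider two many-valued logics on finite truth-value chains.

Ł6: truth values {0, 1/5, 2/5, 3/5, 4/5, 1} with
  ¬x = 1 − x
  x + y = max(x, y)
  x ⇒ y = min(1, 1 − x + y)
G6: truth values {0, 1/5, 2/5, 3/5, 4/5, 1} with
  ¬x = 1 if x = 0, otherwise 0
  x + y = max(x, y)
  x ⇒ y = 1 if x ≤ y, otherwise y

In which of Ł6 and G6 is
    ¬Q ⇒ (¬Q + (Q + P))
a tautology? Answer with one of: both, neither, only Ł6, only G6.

both

In Ł6: every assignment gives 1 — tautology.
In G6: every assignment gives 1 — tautology.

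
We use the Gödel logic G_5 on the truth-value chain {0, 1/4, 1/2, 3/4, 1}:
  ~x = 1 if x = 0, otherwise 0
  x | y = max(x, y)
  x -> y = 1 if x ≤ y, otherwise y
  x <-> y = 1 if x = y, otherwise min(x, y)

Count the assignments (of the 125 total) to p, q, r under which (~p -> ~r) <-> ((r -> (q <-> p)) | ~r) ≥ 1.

value 1: 77 assignments (counts)
value 3/4: 2 assignments
value 1/2: 8 assignments
value 1/4: 18 assignments
value 0: 20 assignments
So 77 of the 125 assignments meet the threshold.

77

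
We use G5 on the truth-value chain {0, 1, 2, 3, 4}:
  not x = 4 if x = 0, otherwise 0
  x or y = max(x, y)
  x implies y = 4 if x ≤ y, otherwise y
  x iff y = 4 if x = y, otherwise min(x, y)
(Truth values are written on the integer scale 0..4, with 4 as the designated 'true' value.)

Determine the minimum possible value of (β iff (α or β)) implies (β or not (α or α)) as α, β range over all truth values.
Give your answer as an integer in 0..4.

Take α = 1, β = 1:
α or β = 1 or 1 = 1
β iff (α or β) = 1 iff 1 = 4
α or α = 1 or 1 = 1
not (α or α) = not 1 = 0
β or not (α or α) = 1 or 0 = 1
(β iff (α or β)) implies (β or not (α or α)) = 4 implies 1 = 1
No assignment yields a value below 1, so this is the minimum.

1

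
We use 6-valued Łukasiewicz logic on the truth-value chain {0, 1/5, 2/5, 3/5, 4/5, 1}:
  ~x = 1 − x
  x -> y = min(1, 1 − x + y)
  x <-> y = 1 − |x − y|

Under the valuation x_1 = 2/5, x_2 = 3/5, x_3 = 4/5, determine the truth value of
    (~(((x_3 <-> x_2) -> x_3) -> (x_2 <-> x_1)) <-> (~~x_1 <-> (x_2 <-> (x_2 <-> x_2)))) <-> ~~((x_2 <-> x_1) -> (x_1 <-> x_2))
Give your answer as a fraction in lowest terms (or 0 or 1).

2/5

x_3 <-> x_2 = 4/5 <-> 3/5 = 4/5
(x_3 <-> x_2) -> x_3 = 4/5 -> 4/5 = 1
x_2 <-> x_1 = 3/5 <-> 2/5 = 4/5
((x_3 <-> x_2) -> x_3) -> (x_2 <-> x_1) = 1 -> 4/5 = 4/5
~(((x_3 <-> x_2) -> x_3) -> (x_2 <-> x_1)) = ~4/5 = 1/5
~x_1 = ~2/5 = 3/5
~~x_1 = ~3/5 = 2/5
x_2 <-> x_2 = 3/5 <-> 3/5 = 1
x_2 <-> (x_2 <-> x_2) = 3/5 <-> 1 = 3/5
~~x_1 <-> (x_2 <-> (x_2 <-> x_2)) = 2/5 <-> 3/5 = 4/5
~(((x_3 <-> x_2) -> x_3) -> (x_2 <-> x_1)) <-> (~~x_1 <-> (x_2 <-> (x_2 <-> x_2))) = 1/5 <-> 4/5 = 2/5
x_2 <-> x_1 = 3/5 <-> 2/5 = 4/5
x_1 <-> x_2 = 2/5 <-> 3/5 = 4/5
(x_2 <-> x_1) -> (x_1 <-> x_2) = 4/5 -> 4/5 = 1
~((x_2 <-> x_1) -> (x_1 <-> x_2)) = ~1 = 0
~~((x_2 <-> x_1) -> (x_1 <-> x_2)) = ~0 = 1
(~(((x_3 <-> x_2) -> x_3) -> (x_2 <-> x_1)) <-> (~~x_1 <-> (x_2 <-> (x_2 <-> x_2)))) <-> ~~((x_2 <-> x_1) -> (x_1 <-> x_2)) = 2/5 <-> 1 = 2/5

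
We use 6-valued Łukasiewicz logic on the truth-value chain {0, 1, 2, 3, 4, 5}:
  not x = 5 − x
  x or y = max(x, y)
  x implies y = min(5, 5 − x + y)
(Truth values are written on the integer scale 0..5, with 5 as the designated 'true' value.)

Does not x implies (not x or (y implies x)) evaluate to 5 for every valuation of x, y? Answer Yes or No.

Yes

At x = 1, y = 2, for instance:
not x = not 1 = 4
y implies x = 2 implies 1 = 4
not x or (y implies x) = 4 or 4 = 4
not x implies (not x or (y implies x)) = 4 implies 4 = 5
and checking the remaining 35 assignments likewise gives ≥ 5 in every case.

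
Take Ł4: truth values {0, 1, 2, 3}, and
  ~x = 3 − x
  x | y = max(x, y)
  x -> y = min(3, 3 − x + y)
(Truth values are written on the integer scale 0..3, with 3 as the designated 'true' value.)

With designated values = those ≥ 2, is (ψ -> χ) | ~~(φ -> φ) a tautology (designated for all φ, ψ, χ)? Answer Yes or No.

At φ = 2, ψ = 3, χ = 2, for instance:
ψ -> χ = 3 -> 2 = 2
φ -> φ = 2 -> 2 = 3
~(φ -> φ) = ~3 = 0
~~(φ -> φ) = ~0 = 3
(ψ -> χ) | ~~(φ -> φ) = 2 | 3 = 3
and checking the remaining 63 assignments likewise gives ≥ 2 in every case.

Yes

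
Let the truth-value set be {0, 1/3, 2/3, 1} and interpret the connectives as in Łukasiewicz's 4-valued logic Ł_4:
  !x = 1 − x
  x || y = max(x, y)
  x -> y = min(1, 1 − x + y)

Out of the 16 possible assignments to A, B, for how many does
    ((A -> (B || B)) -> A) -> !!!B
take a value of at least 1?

9

A = 0, B = 0 ↦ 1  ≥
A = 0, B = 1/3 ↦ 1  ≥
A = 0, B = 2/3 ↦ 1  ≥
A = 0, B = 1 ↦ 1  ≥
A = 1/3, B = 0 ↦ 1  ≥
A = 1/3, B = 1/3 ↦ 1  ≥
A = 1/3, B = 2/3 ↦ 1  ≥
A = 1/3, B = 1 ↦ 2/3  <
A = 2/3, B = 0 ↦ 1  ≥
A = 2/3, B = 1/3 ↦ 2/3  <
A = 2/3, B = 2/3 ↦ 2/3  <
A = 2/3, B = 1 ↦ 1/3  <
A = 1, B = 0 ↦ 1  ≥
A = 1, B = 1/3 ↦ 2/3  <
A = 1, B = 2/3 ↦ 1/3  <
A = 1, B = 1 ↦ 0  <
So 9 of the 16 assignments meet the threshold.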